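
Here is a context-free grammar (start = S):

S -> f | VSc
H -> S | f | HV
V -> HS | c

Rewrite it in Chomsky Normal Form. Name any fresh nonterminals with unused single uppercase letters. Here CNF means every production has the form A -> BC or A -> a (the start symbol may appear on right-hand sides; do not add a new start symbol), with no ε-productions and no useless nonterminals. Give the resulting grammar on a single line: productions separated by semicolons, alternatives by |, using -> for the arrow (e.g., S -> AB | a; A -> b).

No ε-productions.
After unit-elimination: S -> f | VSc; H -> f | HV | VSc; V -> c | HS.
TERM: introduce A -> c and substitute in every rule of length ≥2.
BIN: H -> VSA becomes H -> VB, B -> SA; S -> VSA becomes S -> VC, C -> SA.

S -> f | VC; A -> c; B -> SA; C -> SA; H -> f | HV | VB; V -> c | HS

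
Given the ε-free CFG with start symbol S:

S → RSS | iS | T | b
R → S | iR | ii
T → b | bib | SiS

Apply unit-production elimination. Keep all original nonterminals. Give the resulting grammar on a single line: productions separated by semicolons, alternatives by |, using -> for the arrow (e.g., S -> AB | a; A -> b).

S -> b | iS | RSS | SiS | bib; R -> b | iR | iS | ii | RSS | SiS | bib; T -> b | SiS | bib

Unit productions: R->S, S->T.
Unit pairs (A ⇒* B via units): (R,S), (R,T), (S,T).
S: inherits non-unit rules of {S, T} → RSS | SiS | b | bib | iS.
R: inherits non-unit rules of {R, S, T} → RSS | SiS | b | bib | iR | iS | ii.
T: inherits non-unit rules of {T} → SiS | b | bib.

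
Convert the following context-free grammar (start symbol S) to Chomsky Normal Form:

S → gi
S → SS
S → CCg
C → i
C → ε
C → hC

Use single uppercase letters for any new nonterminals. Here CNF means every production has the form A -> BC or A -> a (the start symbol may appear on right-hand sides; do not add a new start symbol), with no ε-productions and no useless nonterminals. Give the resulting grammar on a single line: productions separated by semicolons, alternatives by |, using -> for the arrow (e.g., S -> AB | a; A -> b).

Nullable: {C}; after ε-elimination: S -> g | Cg | SS | gi | CCg; C -> h | i | hC.
No unit productions to eliminate.
TERM: introduce B -> g, A -> h, D -> i and substitute in every rule of length ≥2.
BIN: S -> CCB becomes S -> CE, E -> CB.

S -> g | BD | CB | CE | SS; A -> h; B -> g; C -> h | i | AC; D -> i; E -> CB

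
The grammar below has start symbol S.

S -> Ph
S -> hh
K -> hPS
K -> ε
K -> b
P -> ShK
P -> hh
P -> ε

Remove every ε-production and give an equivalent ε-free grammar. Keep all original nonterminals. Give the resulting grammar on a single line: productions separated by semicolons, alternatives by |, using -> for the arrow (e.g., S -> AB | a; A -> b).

Nullable set: {K, P}.
S -> Ph: P nullable, giving Ph | h.
Drop K -> ε.
K -> hPS: P nullable, giving hPS | hS.
Drop P -> ε.
P -> ShK: K nullable, giving Sh | ShK.
Unchanged (no nullable symbols): S -> hh; K -> b; P -> hh.

S -> h | Ph | hh; K -> b | hS | hPS; P -> Sh | hh | ShK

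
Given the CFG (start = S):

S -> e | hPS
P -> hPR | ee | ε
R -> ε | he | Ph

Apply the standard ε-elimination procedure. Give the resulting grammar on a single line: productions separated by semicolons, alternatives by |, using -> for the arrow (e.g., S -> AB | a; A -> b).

S -> e | hS | hPS; P -> h | ee | hP | hR | hPR; R -> h | Ph | he

Nullable set: {P, R}.
S -> hPS: P nullable, giving hPS | hS.
Drop P -> ε.
P -> hPR: P, R nullable, giving h | hP | hPR | hR.
Drop R -> ε.
R -> Ph: P nullable, giving Ph | h.
Unchanged (no nullable symbols): S -> e; P -> ee; R -> he.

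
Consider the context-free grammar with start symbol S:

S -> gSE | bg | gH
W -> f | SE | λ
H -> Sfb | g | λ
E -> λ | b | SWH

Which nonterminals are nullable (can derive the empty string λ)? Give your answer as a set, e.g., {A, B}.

{E, H, W}

Directly nullable (have an ε-rule): {E, H, W}.
Not nullable: S — each has a terminal in every rule's right-hand side or depends on a non-nullable symbol.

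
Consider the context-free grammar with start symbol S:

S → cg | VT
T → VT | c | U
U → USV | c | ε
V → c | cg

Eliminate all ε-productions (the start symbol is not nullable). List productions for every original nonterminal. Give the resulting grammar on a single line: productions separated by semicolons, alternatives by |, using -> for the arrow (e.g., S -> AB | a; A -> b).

S -> V | VT | cg; T -> U | V | c | VT; U -> c | SV | USV; V -> c | cg

Nullable set: {T, U}.
S -> VT: T nullable, giving V | VT.
T -> U: U nullable, giving U.
T -> VT: T nullable, giving V | VT.
Drop U -> ε.
U -> USV: U nullable, giving SV | USV.
Unchanged (no nullable symbols): S -> cg; T -> c; U -> c; V -> c; V -> cg.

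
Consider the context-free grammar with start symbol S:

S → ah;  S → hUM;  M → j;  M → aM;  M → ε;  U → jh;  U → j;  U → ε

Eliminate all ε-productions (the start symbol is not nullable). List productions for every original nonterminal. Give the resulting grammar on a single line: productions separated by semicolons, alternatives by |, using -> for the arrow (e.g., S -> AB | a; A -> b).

S -> h | ah | hM | hU | hUM; M -> a | j | aM; U -> j | jh

Nullable set: {M, U}.
S -> hUM: U, M nullable, giving h | hM | hU | hUM.
Drop M -> ε.
M -> aM: M nullable, giving a | aM.
Drop U -> ε.
Unchanged (no nullable symbols): S -> ah; M -> j; U -> j; U -> jh.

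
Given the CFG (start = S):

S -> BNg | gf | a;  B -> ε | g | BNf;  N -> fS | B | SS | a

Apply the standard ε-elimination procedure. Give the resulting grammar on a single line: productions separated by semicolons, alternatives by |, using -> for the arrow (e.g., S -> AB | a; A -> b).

Nullable set: {B, N}.
S -> BNg: B, N nullable, giving BNg | Bg | Ng | g.
Drop B -> ε.
B -> BNf: B, N nullable, giving BNf | Bf | Nf | f.
N -> B: B nullable, giving B.
Unchanged (no nullable symbols): S -> a; S -> gf; B -> g; N -> SS; N -> a; N -> fS.

S -> a | g | Bg | Ng | gf | BNg; B -> f | g | Bf | Nf | BNf; N -> B | a | SS | fS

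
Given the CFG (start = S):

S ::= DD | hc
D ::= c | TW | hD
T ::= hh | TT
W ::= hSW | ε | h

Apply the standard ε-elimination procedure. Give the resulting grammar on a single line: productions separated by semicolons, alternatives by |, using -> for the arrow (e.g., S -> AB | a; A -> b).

S -> DD | hc; D -> T | c | TW | hD; T -> TT | hh; W -> h | hS | hSW

Nullable set: {W}.
D -> TW: W nullable, giving T | TW.
Drop W -> ε.
W -> hSW: W nullable, giving hS | hSW.
Unchanged (no nullable symbols): S -> DD; S -> hc; D -> c; D -> hD; T -> TT; T -> hh; W -> h.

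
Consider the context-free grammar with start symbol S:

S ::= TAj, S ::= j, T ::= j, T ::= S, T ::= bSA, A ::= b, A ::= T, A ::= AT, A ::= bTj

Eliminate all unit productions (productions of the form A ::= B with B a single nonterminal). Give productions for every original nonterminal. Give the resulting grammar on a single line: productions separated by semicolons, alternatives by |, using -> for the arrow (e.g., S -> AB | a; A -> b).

Unit productions: A->T, T->S.
Unit pairs (A ⇒* B via units): (A,S), (A,T), (T,S).
S: inherits non-unit rules of {S} → TAj | j.
A: inherits non-unit rules of {A, S, T} → AT | TAj | b | bSA | bTj | j.
T: inherits non-unit rules of {S, T} → TAj | bSA | j.

S -> j | TAj; A -> b | j | AT | TAj | bSA | bTj; T -> j | TAj | bSA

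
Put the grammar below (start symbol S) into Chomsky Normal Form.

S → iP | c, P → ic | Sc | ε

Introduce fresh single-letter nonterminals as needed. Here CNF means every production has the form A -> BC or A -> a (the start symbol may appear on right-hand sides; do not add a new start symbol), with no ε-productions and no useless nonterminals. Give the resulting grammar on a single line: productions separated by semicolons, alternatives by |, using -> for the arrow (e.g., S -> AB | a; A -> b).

Nullable: {P}; after ε-elimination: S -> c | i | iP; P -> Sc | ic.
No unit productions to eliminate.
TERM: introduce A -> c, B -> i and substitute in every rule of length ≥2.

S -> c | i | BP; A -> c; B -> i; P -> BA | SA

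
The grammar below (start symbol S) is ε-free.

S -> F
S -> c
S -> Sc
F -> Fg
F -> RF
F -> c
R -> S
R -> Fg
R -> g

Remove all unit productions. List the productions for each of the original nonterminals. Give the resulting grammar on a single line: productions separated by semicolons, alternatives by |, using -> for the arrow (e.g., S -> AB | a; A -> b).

S -> c | Fg | RF | Sc; F -> c | Fg | RF; R -> c | g | Fg | RF | Sc

Unit productions: R->S, S->F.
Unit pairs (A ⇒* B via units): (R,F), (R,S), (S,F).
S: inherits non-unit rules of {F, S} → Fg | RF | Sc | c.
F: inherits non-unit rules of {F} → Fg | RF | c.
R: inherits non-unit rules of {F, R, S} → Fg | RF | Sc | c | g.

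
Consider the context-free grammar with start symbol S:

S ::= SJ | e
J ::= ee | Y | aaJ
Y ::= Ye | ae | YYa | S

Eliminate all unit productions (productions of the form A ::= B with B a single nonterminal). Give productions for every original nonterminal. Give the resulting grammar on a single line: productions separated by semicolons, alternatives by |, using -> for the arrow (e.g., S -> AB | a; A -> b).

S -> e | SJ; J -> e | SJ | Ye | ae | ee | YYa | aaJ; Y -> e | SJ | Ye | ae | YYa

Unit productions: J->Y, Y->S.
Unit pairs (A ⇒* B via units): (J,S), (J,Y), (Y,S).
S: inherits non-unit rules of {S} → SJ | e.
J: inherits non-unit rules of {J, S, Y} → SJ | YYa | Ye | aaJ | ae | e | ee.
Y: inherits non-unit rules of {S, Y} → SJ | YYa | Ye | ae | e.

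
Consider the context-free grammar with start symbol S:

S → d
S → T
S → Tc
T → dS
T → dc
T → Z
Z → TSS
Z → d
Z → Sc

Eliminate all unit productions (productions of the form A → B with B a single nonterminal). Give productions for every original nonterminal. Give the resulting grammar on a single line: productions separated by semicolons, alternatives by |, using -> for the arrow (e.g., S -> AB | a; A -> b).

S -> d | Sc | Tc | dS | dc | TSS; T -> d | Sc | dS | dc | TSS; Z -> d | Sc | TSS

Unit productions: S->T, T->Z.
Unit pairs (A ⇒* B via units): (S,T), (S,Z), (T,Z).
S: inherits non-unit rules of {S, T, Z} → Sc | TSS | Tc | d | dS | dc.
T: inherits non-unit rules of {T, Z} → Sc | TSS | d | dS | dc.
Z: inherits non-unit rules of {Z} → Sc | TSS | d.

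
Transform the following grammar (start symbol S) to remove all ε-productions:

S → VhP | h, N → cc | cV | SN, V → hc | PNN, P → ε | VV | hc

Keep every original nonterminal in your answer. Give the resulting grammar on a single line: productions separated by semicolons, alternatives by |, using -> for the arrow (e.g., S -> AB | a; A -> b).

S -> h | Vh | VhP; N -> SN | cV | cc; P -> VV | hc; V -> NN | hc | PNN

Nullable set: {P}.
S -> VhP: P nullable, giving Vh | VhP.
Drop P -> ε.
V -> PNN: P nullable, giving NN | PNN.
Unchanged (no nullable symbols): S -> h; N -> SN; N -> cV; N -> cc; P -> VV; P -> hc; V -> hc.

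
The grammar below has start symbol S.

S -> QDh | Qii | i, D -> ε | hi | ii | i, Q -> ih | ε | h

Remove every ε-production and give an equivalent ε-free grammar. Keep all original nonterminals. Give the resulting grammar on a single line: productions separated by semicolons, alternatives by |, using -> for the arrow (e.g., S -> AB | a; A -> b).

S -> h | i | Dh | Qh | ii | QDh | Qii; D -> i | hi | ii; Q -> h | ih

Nullable set: {D, Q}.
S -> QDh: Q, D nullable, giving Dh | QDh | Qh | h.
S -> Qii: Q nullable, giving Qii | ii.
Drop D -> ε.
Drop Q -> ε.
Unchanged (no nullable symbols): S -> i; D -> hi; D -> i; D -> ii; Q -> h; Q -> ih.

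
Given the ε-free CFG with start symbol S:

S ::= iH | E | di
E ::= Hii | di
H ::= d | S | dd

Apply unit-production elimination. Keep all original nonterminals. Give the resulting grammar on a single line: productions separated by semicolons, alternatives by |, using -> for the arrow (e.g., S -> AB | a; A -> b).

S -> di | iH | Hii; E -> di | Hii; H -> d | dd | di | iH | Hii

Unit productions: H->S, S->E.
Unit pairs (A ⇒* B via units): (H,E), (H,S), (S,E).
S: inherits non-unit rules of {E, S} → Hii | di | iH.
E: inherits non-unit rules of {E} → Hii | di.
H: inherits non-unit rules of {E, H, S} → Hii | d | dd | di | iH.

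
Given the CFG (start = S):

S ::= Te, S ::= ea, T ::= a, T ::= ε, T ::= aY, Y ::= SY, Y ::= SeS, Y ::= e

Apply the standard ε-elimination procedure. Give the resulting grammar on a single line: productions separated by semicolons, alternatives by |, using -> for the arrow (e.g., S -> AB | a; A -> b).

Nullable set: {T}.
S -> Te: T nullable, giving Te | e.
Drop T -> ε.
Unchanged (no nullable symbols): S -> ea; T -> a; T -> aY; Y -> SY; Y -> SeS; Y -> e.

S -> e | Te | ea; T -> a | aY; Y -> e | SY | SeS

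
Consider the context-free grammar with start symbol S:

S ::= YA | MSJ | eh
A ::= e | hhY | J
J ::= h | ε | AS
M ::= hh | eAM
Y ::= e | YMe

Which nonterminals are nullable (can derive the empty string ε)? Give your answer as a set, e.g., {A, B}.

{A, J}

Directly nullable (have an ε-rule): {J}.
A is nullable via A -> J (every symbol on the right is already known nullable).
Not nullable: M, S, Y — each has a terminal in every rule's right-hand side or depends on a non-nullable symbol.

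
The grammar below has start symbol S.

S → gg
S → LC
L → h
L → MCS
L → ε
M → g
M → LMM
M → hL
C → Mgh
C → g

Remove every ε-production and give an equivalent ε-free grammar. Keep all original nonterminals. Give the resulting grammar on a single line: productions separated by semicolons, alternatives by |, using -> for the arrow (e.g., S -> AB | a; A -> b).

S -> C | LC | gg; C -> g | Mgh; L -> h | MCS; M -> g | h | MM | hL | LMM

Nullable set: {L}.
S -> LC: L nullable, giving C | LC.
Drop L -> ε.
M -> LMM: L nullable, giving LMM | MM.
M -> hL: L nullable, giving h | hL.
Unchanged (no nullable symbols): S -> gg; C -> Mgh; C -> g; L -> MCS; L -> h; M -> g.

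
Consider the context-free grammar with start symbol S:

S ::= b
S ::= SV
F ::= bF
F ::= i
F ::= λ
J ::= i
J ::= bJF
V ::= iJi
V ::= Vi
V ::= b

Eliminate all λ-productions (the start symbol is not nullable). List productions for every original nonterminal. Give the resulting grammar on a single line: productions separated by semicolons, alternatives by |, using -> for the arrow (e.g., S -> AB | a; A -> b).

Nullable set: {F}.
Drop F -> λ.
F -> bF: F nullable, giving b | bF.
J -> bJF: F nullable, giving bJ | bJF.
Unchanged (no nullable symbols): S -> SV; S -> b; F -> i; J -> i; V -> Vi; V -> b; V -> iJi.

S -> b | SV; F -> b | i | bF; J -> i | bJ | bJF; V -> b | Vi | iJi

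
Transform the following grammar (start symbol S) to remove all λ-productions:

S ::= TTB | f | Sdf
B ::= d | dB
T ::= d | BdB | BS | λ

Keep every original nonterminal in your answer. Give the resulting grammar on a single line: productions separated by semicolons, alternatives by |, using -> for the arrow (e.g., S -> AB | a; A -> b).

S -> B | f | TB | Sdf | TTB; B -> d | dB; T -> d | BS | BdB

Nullable set: {T}.
S -> TTB: T, T nullable, giving B | TB | TTB.
Drop T -> λ.
Unchanged (no nullable symbols): S -> Sdf; S -> f; B -> d; B -> dB; T -> BS; T -> BdB; T -> d.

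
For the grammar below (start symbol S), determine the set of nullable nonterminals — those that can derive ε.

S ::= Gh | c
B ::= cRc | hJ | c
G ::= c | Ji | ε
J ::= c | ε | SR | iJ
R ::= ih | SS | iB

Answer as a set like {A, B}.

{G, J}

Directly nullable (have an ε-rule): {G, J}.
Not nullable: B, R, S — each has a terminal in every rule's right-hand side or depends on a non-nullable symbol.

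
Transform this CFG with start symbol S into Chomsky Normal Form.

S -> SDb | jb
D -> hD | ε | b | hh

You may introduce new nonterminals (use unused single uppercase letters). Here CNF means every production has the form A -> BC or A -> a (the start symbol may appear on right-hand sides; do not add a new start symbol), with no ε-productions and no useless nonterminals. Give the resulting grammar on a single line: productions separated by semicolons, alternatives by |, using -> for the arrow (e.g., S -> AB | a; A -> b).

S -> CB | SB | SE; A -> h; B -> b; C -> j; D -> b | h | AA | AD; E -> DB

Nullable: {D}; after ε-elimination: S -> Sb | jb | SDb; D -> b | h | hD | hh.
No unit productions to eliminate.
TERM: introduce B -> b, A -> h, C -> j and substitute in every rule of length ≥2.
BIN: S -> SDB becomes S -> SE, E -> DB.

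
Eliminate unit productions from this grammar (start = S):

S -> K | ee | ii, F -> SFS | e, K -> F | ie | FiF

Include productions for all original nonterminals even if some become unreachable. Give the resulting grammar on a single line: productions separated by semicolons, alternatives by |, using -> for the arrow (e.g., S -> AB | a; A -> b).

S -> e | ee | ie | ii | FiF | SFS; F -> e | SFS; K -> e | ie | FiF | SFS

Unit productions: K->F, S->K.
Unit pairs (A ⇒* B via units): (K,F), (S,F), (S,K).
S: inherits non-unit rules of {F, K, S} → FiF | SFS | e | ee | ie | ii.
F: inherits non-unit rules of {F} → SFS | e.
K: inherits non-unit rules of {F, K} → FiF | SFS | e | ie.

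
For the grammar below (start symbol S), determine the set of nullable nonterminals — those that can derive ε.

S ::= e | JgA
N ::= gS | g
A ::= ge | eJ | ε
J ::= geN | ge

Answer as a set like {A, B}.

Directly nullable (have an ε-rule): {A}.
Not nullable: J, N, S — each has a terminal in every rule's right-hand side or depends on a non-nullable symbol.

{A}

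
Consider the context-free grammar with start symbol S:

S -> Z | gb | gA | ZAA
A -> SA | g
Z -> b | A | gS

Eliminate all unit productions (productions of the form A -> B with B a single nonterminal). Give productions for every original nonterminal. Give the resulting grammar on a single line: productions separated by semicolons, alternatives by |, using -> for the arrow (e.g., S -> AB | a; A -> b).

S -> b | g | SA | gA | gS | gb | ZAA; A -> g | SA; Z -> b | g | SA | gS

Unit productions: S->Z, Z->A.
Unit pairs (A ⇒* B via units): (S,A), (S,Z), (Z,A).
S: inherits non-unit rules of {A, S, Z} → SA | ZAA | b | g | gA | gS | gb.
A: inherits non-unit rules of {A} → SA | g.
Z: inherits non-unit rules of {A, Z} → SA | b | g | gS.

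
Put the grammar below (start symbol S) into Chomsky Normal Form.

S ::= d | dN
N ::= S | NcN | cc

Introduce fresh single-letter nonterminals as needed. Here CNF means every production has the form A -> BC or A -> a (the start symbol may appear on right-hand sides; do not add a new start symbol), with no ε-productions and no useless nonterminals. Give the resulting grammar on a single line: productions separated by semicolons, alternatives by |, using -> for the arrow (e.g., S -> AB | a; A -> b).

S -> d | BN; A -> c; B -> d; C -> AN; N -> d | AA | BN | NC

No ε-productions.
After unit-elimination: S -> d | dN; N -> d | cc | dN | NcN.
TERM: introduce A -> c, B -> d and substitute in every rule of length ≥2.
BIN: N -> NAN becomes N -> NC, C -> AN.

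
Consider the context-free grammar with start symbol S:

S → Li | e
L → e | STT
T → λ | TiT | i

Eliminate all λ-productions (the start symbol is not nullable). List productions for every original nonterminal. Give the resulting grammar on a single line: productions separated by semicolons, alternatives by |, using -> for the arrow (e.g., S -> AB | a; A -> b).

S -> e | Li; L -> S | e | ST | STT; T -> i | Ti | iT | TiT

Nullable set: {T}.
L -> STT: T, T nullable, giving S | ST | STT.
Drop T -> λ.
T -> TiT: T, T nullable, giving Ti | TiT | i | iT.
Unchanged (no nullable symbols): S -> Li; S -> e; L -> e; T -> i.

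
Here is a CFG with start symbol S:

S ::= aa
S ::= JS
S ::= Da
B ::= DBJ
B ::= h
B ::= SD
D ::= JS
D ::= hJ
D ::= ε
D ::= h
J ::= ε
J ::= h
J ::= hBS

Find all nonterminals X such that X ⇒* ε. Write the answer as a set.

{D, J}

Directly nullable (have an ε-rule): {D, J}.
Not nullable: B, S — each has a terminal in every rule's right-hand side or depends on a non-nullable symbol.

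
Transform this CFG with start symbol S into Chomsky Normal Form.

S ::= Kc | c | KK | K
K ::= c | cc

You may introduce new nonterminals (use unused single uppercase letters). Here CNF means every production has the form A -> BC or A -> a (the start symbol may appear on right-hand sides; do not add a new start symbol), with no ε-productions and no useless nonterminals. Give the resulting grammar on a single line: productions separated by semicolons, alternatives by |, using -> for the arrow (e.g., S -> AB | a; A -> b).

No ε-productions.
After unit-elimination: S -> c | KK | Kc | cc; K -> c | cc.
TERM: introduce A -> c and substitute in every rule of length ≥2.

S -> c | AA | KA | KK; A -> c; K -> c | AA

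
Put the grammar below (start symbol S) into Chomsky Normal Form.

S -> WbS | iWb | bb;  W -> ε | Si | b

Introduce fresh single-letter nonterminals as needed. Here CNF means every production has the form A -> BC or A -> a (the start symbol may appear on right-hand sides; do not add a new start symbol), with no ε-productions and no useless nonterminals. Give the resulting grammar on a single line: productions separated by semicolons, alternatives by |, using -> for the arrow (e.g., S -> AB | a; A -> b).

Nullable: {W}; after ε-elimination: S -> bS | bb | ib | WbS | iWb; W -> b | Si.
No unit productions to eliminate.
TERM: introduce A -> b, B -> i and substitute in every rule of length ≥2.
BIN: S -> BWA becomes S -> BC, C -> WA; S -> WAS becomes S -> WD, D -> AS.

S -> AA | AS | BA | BC | WD; A -> b; B -> i; C -> WA; D -> AS; W -> b | SB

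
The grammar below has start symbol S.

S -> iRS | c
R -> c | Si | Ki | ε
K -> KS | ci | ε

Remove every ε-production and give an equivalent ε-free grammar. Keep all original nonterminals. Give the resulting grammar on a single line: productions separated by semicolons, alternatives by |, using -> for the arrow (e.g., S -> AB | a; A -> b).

S -> c | iS | iRS; K -> S | KS | ci; R -> c | i | Ki | Si

Nullable set: {K, R}.
S -> iRS: R nullable, giving iRS | iS.
Drop K -> ε.
K -> KS: K nullable, giving KS | S.
Drop R -> ε.
R -> Ki: K nullable, giving Ki | i.
Unchanged (no nullable symbols): S -> c; K -> ci; R -> Si; R -> c.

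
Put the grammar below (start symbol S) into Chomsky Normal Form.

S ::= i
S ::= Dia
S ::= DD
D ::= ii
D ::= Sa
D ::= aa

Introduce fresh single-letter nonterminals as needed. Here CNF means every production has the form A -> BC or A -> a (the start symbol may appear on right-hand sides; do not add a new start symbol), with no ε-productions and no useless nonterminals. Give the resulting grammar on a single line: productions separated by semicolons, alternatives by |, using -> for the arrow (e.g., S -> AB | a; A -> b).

No ε-productions.
No unit productions to eliminate.
TERM: introduce A -> a, B -> i and substitute in every rule of length ≥2.
BIN: S -> DBA becomes S -> DC, C -> BA.

S -> i | DC | DD; A -> a; B -> i; C -> BA; D -> AA | BB | SA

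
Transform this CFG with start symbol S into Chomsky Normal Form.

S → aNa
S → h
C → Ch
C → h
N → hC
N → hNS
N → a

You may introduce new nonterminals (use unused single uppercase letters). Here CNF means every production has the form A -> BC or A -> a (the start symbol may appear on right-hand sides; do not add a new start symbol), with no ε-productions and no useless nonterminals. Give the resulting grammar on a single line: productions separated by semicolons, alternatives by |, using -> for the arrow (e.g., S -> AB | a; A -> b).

No ε-productions.
No unit productions to eliminate.
TERM: introduce B -> a, A -> h and substitute in every rule of length ≥2.
BIN: N -> ANS becomes N -> AD, D -> NS; S -> BNB becomes S -> BE, E -> NB.

S -> h | BE; A -> h; B -> a; C -> h | CA; D -> NS; E -> NB; N -> a | AC | AD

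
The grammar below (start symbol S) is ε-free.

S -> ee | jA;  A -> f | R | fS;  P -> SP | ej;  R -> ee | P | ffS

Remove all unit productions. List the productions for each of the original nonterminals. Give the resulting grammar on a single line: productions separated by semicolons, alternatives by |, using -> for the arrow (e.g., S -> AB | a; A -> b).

Unit productions: A->R, R->P.
Unit pairs (A ⇒* B via units): (A,P), (A,R), (R,P).
S: inherits non-unit rules of {S} → ee | jA.
A: inherits non-unit rules of {A, P, R} → SP | ee | ej | f | fS | ffS.
P: inherits non-unit rules of {P} → SP | ej.
R: inherits non-unit rules of {P, R} → SP | ee | ej | ffS.

S -> ee | jA; A -> f | SP | ee | ej | fS | ffS; P -> SP | ej; R -> SP | ee | ej | ffS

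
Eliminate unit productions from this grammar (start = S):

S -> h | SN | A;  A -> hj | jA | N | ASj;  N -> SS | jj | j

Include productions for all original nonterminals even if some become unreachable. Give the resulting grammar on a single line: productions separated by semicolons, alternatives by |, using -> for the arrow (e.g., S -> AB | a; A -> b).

Unit productions: A->N, S->A.
Unit pairs (A ⇒* B via units): (A,N), (S,A), (S,N).
S: inherits non-unit rules of {A, N, S} → ASj | SN | SS | h | hj | j | jA | jj.
A: inherits non-unit rules of {A, N} → ASj | SS | hj | j | jA | jj.
N: inherits non-unit rules of {N} → SS | j | jj.

S -> h | j | SN | SS | hj | jA | jj | ASj; A -> j | SS | hj | jA | jj | ASj; N -> j | SS | jj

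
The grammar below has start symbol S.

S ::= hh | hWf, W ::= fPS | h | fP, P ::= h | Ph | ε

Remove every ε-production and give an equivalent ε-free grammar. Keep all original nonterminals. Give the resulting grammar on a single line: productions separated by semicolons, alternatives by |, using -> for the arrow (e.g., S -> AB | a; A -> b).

Nullable set: {P}.
Drop P -> ε.
P -> Ph: P nullable, giving Ph | h.
W -> fP: P nullable, giving f | fP.
W -> fPS: P nullable, giving fPS | fS.
Unchanged (no nullable symbols): S -> hWf; S -> hh; P -> h; W -> h.

S -> hh | hWf; P -> h | Ph; W -> f | h | fP | fS | fPS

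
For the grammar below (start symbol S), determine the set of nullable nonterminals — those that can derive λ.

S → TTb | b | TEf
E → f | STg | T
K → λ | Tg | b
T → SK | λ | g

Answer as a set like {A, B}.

Directly nullable (have an ε-rule): {K, T}.
E is nullable via E -> T (every symbol on the right is already known nullable).
Not nullable: S — each has a terminal in every rule's right-hand side or depends on a non-nullable symbol.

{E, K, T}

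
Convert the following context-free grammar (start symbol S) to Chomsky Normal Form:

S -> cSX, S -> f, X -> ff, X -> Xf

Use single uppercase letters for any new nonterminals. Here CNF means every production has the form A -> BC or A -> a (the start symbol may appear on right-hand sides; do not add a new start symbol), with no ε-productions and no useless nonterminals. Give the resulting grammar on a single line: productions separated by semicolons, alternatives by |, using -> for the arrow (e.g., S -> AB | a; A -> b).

S -> f | AC; A -> c; B -> f; C -> SX; X -> BB | XB

No ε-productions.
No unit productions to eliminate.
TERM: introduce A -> c, B -> f and substitute in every rule of length ≥2.
BIN: S -> ASX becomes S -> AC, C -> SX.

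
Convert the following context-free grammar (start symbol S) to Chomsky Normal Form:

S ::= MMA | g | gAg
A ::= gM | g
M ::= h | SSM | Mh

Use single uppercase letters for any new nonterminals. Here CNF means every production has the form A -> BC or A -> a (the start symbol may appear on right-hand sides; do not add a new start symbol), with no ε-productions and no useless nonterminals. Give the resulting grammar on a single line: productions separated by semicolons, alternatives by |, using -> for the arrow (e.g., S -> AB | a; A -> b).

S -> g | BE | MF; A -> g | BM; B -> g; C -> h; D -> SM; E -> AB; F -> MA; M -> h | MC | SD

No ε-productions.
No unit productions to eliminate.
TERM: introduce B -> g, C -> h and substitute in every rule of length ≥2.
BIN: M -> SSM becomes M -> SD, D -> SM; S -> BAB becomes S -> BE, E -> AB; S -> MMA becomes S -> MF, F -> MA.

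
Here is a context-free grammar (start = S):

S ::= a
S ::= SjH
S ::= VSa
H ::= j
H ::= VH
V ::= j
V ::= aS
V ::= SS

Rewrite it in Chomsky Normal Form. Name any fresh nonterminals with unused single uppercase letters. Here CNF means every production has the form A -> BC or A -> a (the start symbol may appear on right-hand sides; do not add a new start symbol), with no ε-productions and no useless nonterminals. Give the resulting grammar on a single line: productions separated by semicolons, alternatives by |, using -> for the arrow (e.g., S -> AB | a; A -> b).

No ε-productions.
No unit productions to eliminate.
TERM: introduce B -> a, A -> j and substitute in every rule of length ≥2.
BIN: S -> SAH becomes S -> SC, C -> AH; S -> VSB becomes S -> VD, D -> SB.

S -> a | SC | VD; A -> j; B -> a; C -> AH; D -> SB; H -> j | VH; V -> j | BS | SS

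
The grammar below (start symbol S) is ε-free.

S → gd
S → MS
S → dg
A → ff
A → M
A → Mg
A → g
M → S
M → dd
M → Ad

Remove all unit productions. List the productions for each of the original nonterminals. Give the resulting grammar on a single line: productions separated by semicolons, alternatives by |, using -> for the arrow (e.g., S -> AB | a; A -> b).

Unit productions: A->M, M->S.
Unit pairs (A ⇒* B via units): (A,M), (A,S), (M,S).
S: inherits non-unit rules of {S} → MS | dg | gd.
A: inherits non-unit rules of {A, M, S} → Ad | MS | Mg | dd | dg | ff | g | gd.
M: inherits non-unit rules of {M, S} → Ad | MS | dd | dg | gd.

S -> MS | dg | gd; A -> g | Ad | MS | Mg | dd | dg | ff | gd; M -> Ad | MS | dd | dg | gd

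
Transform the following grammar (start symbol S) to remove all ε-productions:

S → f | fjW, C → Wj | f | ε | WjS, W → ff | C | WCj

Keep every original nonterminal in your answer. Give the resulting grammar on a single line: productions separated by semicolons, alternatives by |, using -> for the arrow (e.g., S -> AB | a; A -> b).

Nullable set: {C, W}.
S -> fjW: W nullable, giving fj | fjW.
Drop C -> ε.
C -> Wj: W nullable, giving Wj | j.
C -> WjS: W nullable, giving WjS | jS.
W -> C: C nullable, giving C.
W -> WCj: W, C nullable, giving Cj | WCj | Wj | j.
Unchanged (no nullable symbols): S -> f; C -> f; W -> ff.

S -> f | fj | fjW; C -> f | j | Wj | jS | WjS; W -> C | j | Cj | Wj | ff | WCj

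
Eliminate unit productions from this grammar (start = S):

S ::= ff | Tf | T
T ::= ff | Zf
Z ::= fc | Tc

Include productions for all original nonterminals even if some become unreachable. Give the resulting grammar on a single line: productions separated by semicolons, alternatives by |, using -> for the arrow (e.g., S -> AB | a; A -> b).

Unit productions: S->T.
Unit pairs (A ⇒* B via units): (S,T).
S: inherits non-unit rules of {S, T} → Tf | Zf | ff.
T: inherits non-unit rules of {T} → Zf | ff.
Z: inherits non-unit rules of {Z} → Tc | fc.

S -> Tf | Zf | ff; T -> Zf | ff; Z -> Tc | fc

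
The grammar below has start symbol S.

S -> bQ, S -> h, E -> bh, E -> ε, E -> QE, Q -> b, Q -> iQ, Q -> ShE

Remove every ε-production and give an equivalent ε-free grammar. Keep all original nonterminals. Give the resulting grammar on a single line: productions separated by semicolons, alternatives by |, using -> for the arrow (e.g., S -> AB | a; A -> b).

S -> h | bQ; E -> Q | QE | bh; Q -> b | Sh | iQ | ShE

Nullable set: {E}.
Drop E -> ε.
E -> QE: E nullable, giving Q | QE.
Q -> ShE: E nullable, giving Sh | ShE.
Unchanged (no nullable symbols): S -> bQ; S -> h; E -> bh; Q -> b; Q -> iQ.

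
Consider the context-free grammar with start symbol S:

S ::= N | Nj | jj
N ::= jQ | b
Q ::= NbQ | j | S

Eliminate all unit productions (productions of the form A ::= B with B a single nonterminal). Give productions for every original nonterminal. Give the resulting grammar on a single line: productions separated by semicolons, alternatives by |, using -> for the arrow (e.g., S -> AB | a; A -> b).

Unit productions: Q->S, S->N.
Unit pairs (A ⇒* B via units): (Q,N), (Q,S), (S,N).
S: inherits non-unit rules of {N, S} → Nj | b | jQ | jj.
N: inherits non-unit rules of {N} → b | jQ.
Q: inherits non-unit rules of {N, Q, S} → NbQ | Nj | b | j | jQ | jj.

S -> b | Nj | jQ | jj; N -> b | jQ; Q -> b | j | Nj | jQ | jj | NbQ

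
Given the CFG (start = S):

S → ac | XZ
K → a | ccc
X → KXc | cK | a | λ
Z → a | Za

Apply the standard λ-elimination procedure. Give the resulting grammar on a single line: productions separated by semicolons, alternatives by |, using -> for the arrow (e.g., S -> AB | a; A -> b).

Nullable set: {X}.
S -> XZ: X nullable, giving XZ | Z.
Drop X -> λ.
X -> KXc: X nullable, giving KXc | Kc.
Unchanged (no nullable symbols): S -> ac; K -> a; K -> ccc; X -> a; X -> cK; Z -> Za; Z -> a.

S -> Z | XZ | ac; K -> a | ccc; X -> a | Kc | cK | KXc; Z -> a | Za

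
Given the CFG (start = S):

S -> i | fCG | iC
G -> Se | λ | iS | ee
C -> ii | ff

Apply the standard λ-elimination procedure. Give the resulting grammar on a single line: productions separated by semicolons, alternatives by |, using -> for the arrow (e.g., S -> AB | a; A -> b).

S -> i | fC | iC | fCG; C -> ff | ii; G -> Se | ee | iS

Nullable set: {G}.
S -> fCG: G nullable, giving fC | fCG.
Drop G -> λ.
Unchanged (no nullable symbols): S -> i; S -> iC; C -> ff; C -> ii; G -> Se; G -> ee; G -> iS.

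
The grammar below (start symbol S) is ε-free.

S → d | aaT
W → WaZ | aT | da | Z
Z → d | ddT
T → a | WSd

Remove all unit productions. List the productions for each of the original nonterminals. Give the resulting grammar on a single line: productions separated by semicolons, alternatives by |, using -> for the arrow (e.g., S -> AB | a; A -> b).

Unit productions: W->Z.
Unit pairs (A ⇒* B via units): (W,Z).
S: inherits non-unit rules of {S} → aaT | d.
T: inherits non-unit rules of {T} → WSd | a.
W: inherits non-unit rules of {W, Z} → WaZ | aT | d | da | ddT.
Z: inherits non-unit rules of {Z} → d | ddT.

S -> d | aaT; T -> a | WSd; W -> d | aT | da | WaZ | ddT; Z -> d | ddT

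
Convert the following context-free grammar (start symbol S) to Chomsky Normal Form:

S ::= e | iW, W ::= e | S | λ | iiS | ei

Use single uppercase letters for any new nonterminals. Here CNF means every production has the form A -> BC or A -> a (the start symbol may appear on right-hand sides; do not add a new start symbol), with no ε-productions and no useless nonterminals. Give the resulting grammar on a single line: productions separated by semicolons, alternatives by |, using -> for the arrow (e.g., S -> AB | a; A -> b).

S -> e | i | AW; A -> i; B -> e; C -> AS; W -> e | i | AC | AW | BA

Nullable: {W}; after ε-elimination: S -> e | i | iW; W -> S | e | ei | iiS.
After unit-elimination: S -> e | i | iW; W -> e | i | ei | iW | iiS.
TERM: introduce B -> e, A -> i and substitute in every rule of length ≥2.
BIN: W -> AAS becomes W -> AC, C -> AS.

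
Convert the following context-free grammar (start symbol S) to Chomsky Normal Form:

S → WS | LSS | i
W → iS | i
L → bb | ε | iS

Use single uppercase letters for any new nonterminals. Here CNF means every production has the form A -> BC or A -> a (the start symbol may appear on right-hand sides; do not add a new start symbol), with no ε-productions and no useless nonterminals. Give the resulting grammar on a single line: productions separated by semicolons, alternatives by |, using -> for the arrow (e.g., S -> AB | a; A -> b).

Nullable: {L}; after ε-elimination: S -> i | SS | WS | LSS; L -> bb | iS; W -> i | iS.
No unit productions to eliminate.
TERM: introduce A -> b, B -> i and substitute in every rule of length ≥2.
BIN: S -> LSS becomes S -> LC, C -> SS.

S -> i | LC | SS | WS; A -> b; B -> i; C -> SS; L -> AA | BS; W -> i | BS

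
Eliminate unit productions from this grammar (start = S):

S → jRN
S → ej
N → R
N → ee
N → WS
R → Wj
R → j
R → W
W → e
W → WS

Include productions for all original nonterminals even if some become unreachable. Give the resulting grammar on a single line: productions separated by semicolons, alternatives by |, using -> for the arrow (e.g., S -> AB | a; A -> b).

Unit productions: N->R, R->W.
Unit pairs (A ⇒* B via units): (N,R), (N,W), (R,W).
S: inherits non-unit rules of {S} → ej | jRN.
N: inherits non-unit rules of {N, R, W} → WS | Wj | e | ee | j.
R: inherits non-unit rules of {R, W} → WS | Wj | e | j.
W: inherits non-unit rules of {W} → WS | e.

S -> ej | jRN; N -> e | j | WS | Wj | ee; R -> e | j | WS | Wj; W -> e | WS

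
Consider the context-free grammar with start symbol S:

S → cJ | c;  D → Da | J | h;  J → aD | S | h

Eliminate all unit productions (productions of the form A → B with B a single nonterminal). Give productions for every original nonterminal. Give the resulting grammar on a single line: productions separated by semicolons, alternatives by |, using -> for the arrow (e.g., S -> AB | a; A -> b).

S -> c | cJ; D -> c | h | Da | aD | cJ; J -> c | h | aD | cJ

Unit productions: D->J, J->S.
Unit pairs (A ⇒* B via units): (D,J), (D,S), (J,S).
S: inherits non-unit rules of {S} → c | cJ.
D: inherits non-unit rules of {D, J, S} → Da | aD | c | cJ | h.
J: inherits non-unit rules of {J, S} → aD | c | cJ | h.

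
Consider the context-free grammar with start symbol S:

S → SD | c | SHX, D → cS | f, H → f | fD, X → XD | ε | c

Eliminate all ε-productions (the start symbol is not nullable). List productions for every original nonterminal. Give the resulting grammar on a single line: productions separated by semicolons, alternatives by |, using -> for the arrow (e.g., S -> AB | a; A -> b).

S -> c | SD | SH | SHX; D -> f | cS; H -> f | fD; X -> D | c | XD

Nullable set: {X}.
S -> SHX: X nullable, giving SH | SHX.
Drop X -> ε.
X -> XD: X nullable, giving D | XD.
Unchanged (no nullable symbols): S -> SD; S -> c; D -> cS; D -> f; H -> f; H -> fD; X -> c.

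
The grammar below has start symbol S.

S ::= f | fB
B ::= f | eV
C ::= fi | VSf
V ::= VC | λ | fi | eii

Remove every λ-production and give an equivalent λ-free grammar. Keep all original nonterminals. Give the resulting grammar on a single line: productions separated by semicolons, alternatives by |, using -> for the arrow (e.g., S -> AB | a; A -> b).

S -> f | fB; B -> e | f | eV; C -> Sf | fi | VSf; V -> C | VC | fi | eii

Nullable set: {V}.
B -> eV: V nullable, giving e | eV.
C -> VSf: V nullable, giving Sf | VSf.
Drop V -> λ.
V -> VC: V nullable, giving C | VC.
Unchanged (no nullable symbols): S -> f; S -> fB; B -> f; C -> fi; V -> eii; V -> fi.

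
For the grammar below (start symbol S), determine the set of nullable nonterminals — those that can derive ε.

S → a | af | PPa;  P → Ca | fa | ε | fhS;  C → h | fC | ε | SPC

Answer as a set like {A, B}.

{C, P}

Directly nullable (have an ε-rule): {C, P}.
Not nullable: S — each has a terminal in every rule's right-hand side or depends on a non-nullable symbol.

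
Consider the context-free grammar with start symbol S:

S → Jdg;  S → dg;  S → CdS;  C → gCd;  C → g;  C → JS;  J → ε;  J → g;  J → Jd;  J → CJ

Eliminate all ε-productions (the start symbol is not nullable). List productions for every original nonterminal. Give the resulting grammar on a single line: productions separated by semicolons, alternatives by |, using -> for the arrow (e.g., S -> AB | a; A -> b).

S -> dg | CdS | Jdg; C -> S | g | JS | gCd; J -> C | d | g | CJ | Jd

Nullable set: {J}.
S -> Jdg: J nullable, giving Jdg | dg.
C -> JS: J nullable, giving JS | S.
Drop J -> ε.
J -> CJ: J nullable, giving C | CJ.
J -> Jd: J nullable, giving Jd | d.
Unchanged (no nullable symbols): S -> CdS; S -> dg; C -> g; C -> gCd; J -> g.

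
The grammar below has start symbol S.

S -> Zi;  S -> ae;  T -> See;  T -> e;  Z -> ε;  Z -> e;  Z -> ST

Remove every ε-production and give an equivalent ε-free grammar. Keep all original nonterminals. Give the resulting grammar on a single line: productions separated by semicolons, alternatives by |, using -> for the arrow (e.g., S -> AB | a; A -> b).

Nullable set: {Z}.
S -> Zi: Z nullable, giving Zi | i.
Drop Z -> ε.
Unchanged (no nullable symbols): S -> ae; T -> See; T -> e; Z -> ST; Z -> e.

S -> i | Zi | ae; T -> e | See; Z -> e | ST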